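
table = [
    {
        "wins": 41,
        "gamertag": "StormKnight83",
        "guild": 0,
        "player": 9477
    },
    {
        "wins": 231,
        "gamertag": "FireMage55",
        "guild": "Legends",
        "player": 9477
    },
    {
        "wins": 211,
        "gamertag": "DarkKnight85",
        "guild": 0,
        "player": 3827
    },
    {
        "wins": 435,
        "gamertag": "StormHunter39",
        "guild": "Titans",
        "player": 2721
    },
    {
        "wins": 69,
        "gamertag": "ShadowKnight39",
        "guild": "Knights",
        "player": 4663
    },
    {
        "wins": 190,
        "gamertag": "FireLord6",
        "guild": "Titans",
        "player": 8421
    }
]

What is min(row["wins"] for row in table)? 41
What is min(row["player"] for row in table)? 2721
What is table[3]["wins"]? 435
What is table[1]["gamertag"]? "FireMage55"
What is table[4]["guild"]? "Knights"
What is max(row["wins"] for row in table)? 435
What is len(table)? 6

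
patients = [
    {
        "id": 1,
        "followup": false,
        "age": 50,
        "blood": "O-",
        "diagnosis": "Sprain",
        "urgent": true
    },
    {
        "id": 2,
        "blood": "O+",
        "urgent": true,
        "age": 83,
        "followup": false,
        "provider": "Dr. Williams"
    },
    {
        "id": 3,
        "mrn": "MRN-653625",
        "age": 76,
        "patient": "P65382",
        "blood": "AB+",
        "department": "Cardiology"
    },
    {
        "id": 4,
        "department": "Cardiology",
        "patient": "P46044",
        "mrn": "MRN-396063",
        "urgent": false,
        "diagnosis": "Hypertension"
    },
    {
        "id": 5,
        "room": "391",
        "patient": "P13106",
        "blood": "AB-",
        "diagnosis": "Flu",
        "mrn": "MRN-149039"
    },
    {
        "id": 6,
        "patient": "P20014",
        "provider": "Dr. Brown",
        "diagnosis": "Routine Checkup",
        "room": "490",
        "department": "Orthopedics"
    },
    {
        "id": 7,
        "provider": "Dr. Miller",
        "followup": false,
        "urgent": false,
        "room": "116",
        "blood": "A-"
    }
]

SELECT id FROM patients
[1, 2, 3, 4, 5, 6, 7]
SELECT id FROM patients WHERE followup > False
[]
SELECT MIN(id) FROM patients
1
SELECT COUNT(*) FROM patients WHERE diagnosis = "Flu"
1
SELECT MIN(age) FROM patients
50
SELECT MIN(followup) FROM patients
False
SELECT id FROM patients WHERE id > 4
[5, 6, 7]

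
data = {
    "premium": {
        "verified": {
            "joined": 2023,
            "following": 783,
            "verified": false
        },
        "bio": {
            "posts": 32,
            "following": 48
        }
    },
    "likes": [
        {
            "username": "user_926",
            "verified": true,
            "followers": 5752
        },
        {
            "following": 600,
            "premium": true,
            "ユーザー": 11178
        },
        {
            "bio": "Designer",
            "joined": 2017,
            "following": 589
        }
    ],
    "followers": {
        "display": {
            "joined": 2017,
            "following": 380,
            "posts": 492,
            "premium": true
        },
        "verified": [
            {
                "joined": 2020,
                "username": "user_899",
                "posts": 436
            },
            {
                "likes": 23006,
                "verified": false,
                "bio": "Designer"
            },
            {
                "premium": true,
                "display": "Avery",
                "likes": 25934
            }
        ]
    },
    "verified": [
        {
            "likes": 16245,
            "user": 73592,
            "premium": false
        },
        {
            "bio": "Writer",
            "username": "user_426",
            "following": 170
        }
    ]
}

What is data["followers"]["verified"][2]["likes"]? 25934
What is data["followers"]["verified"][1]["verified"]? False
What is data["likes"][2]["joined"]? 2017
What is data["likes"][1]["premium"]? True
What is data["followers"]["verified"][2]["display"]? "Avery"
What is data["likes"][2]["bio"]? "Designer"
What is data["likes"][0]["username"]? "user_926"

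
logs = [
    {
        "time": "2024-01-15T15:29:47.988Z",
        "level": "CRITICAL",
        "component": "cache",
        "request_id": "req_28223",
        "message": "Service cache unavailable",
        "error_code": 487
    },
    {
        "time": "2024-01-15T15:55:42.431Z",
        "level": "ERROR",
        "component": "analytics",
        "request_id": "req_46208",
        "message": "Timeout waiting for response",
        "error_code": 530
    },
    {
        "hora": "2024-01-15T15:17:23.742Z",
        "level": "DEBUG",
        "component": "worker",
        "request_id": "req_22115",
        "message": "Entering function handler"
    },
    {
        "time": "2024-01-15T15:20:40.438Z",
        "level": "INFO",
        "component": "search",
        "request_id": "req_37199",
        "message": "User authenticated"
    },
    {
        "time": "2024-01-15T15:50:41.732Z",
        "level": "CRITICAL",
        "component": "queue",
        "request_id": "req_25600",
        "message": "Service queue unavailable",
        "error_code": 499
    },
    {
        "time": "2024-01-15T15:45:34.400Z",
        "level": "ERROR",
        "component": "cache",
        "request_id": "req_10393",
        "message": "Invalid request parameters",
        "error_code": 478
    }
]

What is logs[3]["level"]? "INFO"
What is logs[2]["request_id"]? "req_22115"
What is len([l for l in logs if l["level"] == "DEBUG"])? 1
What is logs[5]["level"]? "ERROR"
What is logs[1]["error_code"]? 530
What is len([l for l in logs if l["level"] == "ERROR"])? 2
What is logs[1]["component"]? "analytics"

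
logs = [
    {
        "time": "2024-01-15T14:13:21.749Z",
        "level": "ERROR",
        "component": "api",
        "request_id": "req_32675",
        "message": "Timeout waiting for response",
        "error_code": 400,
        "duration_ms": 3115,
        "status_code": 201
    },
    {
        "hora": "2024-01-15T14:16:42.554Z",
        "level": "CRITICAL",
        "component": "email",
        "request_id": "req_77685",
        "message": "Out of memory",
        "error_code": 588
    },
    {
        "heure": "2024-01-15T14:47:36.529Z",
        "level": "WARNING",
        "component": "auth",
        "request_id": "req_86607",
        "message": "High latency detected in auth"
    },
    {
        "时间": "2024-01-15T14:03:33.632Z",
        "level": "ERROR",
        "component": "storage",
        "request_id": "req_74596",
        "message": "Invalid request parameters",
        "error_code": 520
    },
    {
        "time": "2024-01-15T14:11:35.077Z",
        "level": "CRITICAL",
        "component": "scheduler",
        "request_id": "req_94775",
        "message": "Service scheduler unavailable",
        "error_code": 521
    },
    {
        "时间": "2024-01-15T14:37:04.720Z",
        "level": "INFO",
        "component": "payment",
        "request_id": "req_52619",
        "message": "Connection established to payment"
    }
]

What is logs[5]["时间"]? "2024-01-15T14:37:04.720Z"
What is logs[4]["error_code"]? 521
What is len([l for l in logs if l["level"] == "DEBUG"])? 0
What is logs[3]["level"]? "ERROR"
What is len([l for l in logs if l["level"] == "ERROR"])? 2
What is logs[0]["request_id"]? "req_32675"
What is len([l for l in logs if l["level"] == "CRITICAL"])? 2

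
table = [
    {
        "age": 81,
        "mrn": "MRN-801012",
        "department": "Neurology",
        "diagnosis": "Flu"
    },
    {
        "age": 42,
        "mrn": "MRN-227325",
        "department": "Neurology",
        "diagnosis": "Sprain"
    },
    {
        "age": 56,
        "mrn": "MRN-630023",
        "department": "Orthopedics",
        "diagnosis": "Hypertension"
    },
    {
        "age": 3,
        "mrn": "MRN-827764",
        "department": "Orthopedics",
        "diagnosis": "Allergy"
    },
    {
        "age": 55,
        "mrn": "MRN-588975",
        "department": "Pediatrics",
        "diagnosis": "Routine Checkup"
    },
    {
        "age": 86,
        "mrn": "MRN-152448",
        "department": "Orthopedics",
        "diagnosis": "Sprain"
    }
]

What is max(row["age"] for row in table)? 86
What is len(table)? 6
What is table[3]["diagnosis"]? "Allergy"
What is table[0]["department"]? "Neurology"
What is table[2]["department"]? "Orthopedics"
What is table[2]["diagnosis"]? "Hypertension"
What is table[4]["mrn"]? "MRN-588975"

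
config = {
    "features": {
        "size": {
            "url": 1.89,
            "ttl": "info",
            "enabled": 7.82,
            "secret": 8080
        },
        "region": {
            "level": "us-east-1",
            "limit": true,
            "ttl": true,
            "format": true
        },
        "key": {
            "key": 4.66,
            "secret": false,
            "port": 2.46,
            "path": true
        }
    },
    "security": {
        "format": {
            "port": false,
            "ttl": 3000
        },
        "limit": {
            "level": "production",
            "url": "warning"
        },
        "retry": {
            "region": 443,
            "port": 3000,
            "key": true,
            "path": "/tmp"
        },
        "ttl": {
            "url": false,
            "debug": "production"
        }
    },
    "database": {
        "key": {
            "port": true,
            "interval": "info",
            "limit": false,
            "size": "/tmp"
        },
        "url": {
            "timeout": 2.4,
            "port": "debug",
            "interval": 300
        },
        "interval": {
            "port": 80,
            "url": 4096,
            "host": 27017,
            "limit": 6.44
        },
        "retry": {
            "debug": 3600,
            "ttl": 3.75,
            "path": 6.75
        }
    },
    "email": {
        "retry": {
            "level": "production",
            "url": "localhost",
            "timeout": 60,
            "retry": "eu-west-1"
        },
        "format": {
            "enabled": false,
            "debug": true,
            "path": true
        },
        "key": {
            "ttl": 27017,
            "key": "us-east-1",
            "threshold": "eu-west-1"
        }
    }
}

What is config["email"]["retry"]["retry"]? "eu-west-1"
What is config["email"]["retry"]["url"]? "localhost"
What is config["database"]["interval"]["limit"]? 6.44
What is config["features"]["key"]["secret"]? False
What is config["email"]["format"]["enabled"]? False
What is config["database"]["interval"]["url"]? 4096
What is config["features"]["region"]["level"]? "us-east-1"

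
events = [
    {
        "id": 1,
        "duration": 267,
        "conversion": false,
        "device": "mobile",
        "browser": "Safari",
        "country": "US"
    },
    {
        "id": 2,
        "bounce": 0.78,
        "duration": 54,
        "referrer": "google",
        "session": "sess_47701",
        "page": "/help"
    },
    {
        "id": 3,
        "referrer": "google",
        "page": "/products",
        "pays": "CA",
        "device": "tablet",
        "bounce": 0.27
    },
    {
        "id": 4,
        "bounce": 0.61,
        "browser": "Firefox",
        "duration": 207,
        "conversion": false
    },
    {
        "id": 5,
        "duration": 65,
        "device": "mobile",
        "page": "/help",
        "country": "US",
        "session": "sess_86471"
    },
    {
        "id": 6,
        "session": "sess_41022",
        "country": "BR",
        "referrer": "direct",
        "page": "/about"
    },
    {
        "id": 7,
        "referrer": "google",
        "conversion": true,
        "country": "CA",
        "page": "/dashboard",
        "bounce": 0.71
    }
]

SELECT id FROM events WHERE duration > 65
[1, 4]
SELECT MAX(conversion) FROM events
True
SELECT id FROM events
[1, 2, 3, 4, 5, 6, 7]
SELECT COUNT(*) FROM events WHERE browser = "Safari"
1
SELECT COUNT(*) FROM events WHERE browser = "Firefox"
1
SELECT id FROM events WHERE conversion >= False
[1, 4, 7]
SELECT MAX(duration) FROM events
267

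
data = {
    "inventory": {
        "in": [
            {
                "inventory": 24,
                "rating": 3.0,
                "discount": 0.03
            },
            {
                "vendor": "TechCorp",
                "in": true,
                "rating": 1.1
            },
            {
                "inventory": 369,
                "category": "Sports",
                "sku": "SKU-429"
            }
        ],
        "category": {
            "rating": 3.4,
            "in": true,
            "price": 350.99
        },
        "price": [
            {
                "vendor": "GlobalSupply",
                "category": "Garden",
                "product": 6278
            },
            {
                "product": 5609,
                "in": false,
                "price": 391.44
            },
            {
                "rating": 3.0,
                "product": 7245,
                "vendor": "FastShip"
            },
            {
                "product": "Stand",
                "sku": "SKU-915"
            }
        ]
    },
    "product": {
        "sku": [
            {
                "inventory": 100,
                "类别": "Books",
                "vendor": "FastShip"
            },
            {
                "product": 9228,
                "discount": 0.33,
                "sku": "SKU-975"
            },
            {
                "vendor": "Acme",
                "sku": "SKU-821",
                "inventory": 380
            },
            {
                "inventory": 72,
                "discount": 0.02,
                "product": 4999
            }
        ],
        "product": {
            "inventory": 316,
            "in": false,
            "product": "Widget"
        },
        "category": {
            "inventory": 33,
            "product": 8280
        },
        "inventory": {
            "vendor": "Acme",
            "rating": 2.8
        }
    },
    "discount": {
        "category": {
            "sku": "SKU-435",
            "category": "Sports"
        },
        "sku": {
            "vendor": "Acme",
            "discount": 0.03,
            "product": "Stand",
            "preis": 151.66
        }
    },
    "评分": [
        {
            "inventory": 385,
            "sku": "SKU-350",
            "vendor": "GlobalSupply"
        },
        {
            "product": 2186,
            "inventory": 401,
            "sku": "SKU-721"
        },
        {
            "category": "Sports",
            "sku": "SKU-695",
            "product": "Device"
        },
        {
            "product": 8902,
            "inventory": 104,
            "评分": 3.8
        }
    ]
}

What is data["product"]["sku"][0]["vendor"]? "FastShip"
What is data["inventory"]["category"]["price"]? 350.99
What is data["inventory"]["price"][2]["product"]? 7245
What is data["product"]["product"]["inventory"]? 316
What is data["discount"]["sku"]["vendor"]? "Acme"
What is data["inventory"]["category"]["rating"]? 3.4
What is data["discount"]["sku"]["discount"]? 0.03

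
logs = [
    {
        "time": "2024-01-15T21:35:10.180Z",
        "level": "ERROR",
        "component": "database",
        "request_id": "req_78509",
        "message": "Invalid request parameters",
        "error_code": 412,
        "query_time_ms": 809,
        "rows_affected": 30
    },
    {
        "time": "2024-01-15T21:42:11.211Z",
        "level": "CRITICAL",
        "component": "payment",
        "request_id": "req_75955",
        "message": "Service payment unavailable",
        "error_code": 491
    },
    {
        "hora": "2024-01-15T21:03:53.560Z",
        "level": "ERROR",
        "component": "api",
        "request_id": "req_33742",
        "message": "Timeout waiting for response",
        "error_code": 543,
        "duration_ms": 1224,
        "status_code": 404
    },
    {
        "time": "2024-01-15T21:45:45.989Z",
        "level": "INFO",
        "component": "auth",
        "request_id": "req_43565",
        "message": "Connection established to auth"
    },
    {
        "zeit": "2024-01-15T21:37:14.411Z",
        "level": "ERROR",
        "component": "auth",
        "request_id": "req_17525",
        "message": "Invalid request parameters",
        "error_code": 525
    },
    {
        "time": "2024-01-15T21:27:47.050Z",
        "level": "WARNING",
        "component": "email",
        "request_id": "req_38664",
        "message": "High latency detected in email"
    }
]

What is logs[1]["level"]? "CRITICAL"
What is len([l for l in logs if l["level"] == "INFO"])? 1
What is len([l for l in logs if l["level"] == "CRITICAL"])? 1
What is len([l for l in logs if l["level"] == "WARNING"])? 1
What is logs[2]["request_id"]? "req_33742"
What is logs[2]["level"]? "ERROR"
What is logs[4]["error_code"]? 525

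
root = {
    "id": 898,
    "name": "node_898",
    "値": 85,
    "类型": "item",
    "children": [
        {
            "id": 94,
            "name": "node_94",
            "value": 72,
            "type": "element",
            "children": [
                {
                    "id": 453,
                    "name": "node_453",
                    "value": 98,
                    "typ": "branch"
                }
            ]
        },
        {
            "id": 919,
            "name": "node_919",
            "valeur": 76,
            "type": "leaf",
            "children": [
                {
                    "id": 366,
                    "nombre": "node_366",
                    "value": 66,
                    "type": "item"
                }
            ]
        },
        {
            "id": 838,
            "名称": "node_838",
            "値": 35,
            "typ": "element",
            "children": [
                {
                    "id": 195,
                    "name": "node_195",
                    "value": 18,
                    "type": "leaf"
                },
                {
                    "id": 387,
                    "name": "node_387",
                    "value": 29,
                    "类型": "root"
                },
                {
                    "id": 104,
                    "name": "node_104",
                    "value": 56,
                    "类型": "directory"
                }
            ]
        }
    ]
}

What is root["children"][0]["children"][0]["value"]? 98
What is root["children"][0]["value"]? 72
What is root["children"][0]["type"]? "element"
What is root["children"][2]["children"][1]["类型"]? "root"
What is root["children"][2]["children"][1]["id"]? 387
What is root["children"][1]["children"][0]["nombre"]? "node_366"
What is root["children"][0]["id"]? 94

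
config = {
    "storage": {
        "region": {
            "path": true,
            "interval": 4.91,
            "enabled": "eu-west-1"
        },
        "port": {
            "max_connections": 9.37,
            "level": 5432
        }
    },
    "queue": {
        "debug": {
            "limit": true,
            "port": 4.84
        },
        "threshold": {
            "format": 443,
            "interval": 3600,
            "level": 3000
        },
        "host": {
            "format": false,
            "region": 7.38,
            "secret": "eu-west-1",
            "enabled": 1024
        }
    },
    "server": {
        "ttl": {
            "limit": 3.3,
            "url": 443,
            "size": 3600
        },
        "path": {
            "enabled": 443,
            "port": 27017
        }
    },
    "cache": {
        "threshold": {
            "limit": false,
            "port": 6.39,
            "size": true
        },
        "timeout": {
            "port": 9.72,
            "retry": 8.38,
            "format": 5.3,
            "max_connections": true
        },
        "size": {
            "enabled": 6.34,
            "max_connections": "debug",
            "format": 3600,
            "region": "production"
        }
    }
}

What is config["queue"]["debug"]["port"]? 4.84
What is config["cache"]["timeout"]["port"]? 9.72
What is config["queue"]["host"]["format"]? False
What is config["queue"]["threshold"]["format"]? 443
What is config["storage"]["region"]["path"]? True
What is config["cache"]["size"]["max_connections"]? "debug"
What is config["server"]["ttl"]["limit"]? 3.3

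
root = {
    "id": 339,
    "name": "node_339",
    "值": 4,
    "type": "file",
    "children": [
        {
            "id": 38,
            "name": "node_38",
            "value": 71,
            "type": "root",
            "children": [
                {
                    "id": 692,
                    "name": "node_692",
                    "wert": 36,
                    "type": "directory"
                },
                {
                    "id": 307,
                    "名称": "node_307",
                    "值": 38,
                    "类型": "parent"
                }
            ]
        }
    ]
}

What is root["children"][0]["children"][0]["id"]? 692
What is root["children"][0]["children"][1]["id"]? 307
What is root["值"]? 4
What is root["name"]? "node_339"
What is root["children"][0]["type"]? "root"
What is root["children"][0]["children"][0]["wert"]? 36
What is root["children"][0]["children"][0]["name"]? "node_692"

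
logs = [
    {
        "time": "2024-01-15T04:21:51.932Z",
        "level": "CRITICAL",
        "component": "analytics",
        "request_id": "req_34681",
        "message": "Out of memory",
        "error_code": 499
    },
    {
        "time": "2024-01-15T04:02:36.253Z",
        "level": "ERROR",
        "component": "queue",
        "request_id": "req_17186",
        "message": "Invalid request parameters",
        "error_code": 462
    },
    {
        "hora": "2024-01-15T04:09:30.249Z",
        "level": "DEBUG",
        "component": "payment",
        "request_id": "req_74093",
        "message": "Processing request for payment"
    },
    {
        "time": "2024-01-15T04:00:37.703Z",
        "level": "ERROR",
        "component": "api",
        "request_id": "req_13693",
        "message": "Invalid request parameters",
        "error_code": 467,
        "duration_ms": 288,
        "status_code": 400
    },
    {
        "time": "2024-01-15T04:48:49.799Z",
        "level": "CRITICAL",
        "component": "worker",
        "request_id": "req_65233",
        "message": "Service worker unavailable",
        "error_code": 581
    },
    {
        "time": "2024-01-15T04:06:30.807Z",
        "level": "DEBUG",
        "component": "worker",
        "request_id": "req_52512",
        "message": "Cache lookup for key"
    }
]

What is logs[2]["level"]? "DEBUG"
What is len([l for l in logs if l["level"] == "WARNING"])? 0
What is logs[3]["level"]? "ERROR"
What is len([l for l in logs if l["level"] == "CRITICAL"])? 2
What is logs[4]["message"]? "Service worker unavailable"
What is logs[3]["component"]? "api"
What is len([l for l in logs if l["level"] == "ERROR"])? 2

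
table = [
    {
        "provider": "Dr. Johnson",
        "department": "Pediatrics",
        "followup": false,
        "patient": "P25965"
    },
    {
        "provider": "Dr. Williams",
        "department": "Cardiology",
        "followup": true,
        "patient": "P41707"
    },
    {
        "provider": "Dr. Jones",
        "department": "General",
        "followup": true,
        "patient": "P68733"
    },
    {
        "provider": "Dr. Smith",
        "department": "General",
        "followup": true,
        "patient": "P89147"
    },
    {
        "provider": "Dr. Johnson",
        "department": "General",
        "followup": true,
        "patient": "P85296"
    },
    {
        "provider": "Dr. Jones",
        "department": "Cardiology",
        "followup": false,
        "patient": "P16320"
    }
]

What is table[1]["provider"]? "Dr. Williams"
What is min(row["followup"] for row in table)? False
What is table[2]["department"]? "General"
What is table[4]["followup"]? True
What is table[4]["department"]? "General"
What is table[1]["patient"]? "P41707"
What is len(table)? 6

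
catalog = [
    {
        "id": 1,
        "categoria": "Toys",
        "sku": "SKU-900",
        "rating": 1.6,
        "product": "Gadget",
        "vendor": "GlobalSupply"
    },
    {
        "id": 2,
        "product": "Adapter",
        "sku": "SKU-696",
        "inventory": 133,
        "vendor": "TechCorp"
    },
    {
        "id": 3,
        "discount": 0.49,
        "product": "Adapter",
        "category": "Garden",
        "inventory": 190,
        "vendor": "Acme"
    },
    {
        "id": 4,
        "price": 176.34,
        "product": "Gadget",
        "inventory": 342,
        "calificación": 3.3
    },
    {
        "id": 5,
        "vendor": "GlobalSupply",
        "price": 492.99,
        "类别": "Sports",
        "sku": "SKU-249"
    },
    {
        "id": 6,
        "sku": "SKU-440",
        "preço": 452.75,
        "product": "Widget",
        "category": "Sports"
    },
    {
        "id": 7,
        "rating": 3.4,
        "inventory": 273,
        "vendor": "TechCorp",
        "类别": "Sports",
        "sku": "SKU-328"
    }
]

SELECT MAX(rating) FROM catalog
3.4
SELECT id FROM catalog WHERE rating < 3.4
[1]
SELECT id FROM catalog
[1, 2, 3, 4, 5, 6, 7]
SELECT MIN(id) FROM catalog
1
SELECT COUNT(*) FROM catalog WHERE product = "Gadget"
2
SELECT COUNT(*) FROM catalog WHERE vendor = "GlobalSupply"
2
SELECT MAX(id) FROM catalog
7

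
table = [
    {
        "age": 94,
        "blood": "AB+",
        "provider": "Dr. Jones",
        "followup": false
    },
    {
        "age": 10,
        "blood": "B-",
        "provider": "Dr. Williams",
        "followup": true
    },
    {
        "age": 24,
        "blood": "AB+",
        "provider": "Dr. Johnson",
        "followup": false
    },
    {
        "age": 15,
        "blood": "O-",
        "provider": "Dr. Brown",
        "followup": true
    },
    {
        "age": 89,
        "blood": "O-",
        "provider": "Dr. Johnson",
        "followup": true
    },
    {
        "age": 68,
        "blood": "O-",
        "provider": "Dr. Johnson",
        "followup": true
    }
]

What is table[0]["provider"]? "Dr. Jones"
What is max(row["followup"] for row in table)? True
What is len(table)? 6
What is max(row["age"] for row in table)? 94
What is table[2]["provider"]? "Dr. Johnson"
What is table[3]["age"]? 15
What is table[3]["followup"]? True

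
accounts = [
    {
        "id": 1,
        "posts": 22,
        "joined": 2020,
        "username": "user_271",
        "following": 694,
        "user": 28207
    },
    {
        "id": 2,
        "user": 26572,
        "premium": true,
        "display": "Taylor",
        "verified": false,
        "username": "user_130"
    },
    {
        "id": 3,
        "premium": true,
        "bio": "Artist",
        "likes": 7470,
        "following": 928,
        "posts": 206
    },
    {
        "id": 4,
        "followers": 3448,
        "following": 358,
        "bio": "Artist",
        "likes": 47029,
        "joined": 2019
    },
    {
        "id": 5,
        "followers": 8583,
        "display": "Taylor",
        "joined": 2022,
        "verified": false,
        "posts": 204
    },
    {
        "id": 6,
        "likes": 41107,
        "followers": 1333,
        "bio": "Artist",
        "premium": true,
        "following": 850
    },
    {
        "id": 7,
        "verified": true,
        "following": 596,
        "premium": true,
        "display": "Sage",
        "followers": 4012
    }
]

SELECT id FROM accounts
[1, 2, 3, 4, 5, 6, 7]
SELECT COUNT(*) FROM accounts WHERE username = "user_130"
1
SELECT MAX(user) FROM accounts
28207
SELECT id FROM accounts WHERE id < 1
[]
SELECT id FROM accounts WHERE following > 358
[1, 3, 6, 7]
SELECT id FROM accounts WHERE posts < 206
[1, 5]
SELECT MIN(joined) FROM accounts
2019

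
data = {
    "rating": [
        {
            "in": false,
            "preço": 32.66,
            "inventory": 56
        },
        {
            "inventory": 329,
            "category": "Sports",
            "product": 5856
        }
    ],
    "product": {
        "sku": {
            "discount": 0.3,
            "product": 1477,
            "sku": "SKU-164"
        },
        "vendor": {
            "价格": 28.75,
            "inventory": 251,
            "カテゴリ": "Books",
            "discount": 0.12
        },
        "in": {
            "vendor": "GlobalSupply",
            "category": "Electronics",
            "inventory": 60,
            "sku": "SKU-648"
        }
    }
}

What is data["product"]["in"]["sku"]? "SKU-648"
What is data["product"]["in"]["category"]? "Electronics"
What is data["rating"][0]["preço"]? 32.66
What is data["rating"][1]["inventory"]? 329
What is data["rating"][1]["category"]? "Sports"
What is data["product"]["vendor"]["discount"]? 0.12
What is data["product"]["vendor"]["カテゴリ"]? "Books"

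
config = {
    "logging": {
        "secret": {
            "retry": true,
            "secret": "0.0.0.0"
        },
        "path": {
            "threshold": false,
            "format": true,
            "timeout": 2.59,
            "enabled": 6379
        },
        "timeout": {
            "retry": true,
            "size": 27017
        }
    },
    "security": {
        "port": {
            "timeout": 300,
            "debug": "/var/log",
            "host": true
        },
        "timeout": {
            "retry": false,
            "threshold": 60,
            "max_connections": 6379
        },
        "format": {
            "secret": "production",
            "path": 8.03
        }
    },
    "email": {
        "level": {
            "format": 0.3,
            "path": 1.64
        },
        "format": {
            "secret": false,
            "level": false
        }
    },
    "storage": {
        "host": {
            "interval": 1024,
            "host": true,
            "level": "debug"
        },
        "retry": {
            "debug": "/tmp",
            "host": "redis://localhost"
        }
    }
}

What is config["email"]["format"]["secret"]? False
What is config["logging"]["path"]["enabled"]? 6379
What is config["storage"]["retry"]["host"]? "redis://localhost"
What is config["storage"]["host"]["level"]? "debug"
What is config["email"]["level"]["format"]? 0.3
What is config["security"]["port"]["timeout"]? 300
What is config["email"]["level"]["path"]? 1.64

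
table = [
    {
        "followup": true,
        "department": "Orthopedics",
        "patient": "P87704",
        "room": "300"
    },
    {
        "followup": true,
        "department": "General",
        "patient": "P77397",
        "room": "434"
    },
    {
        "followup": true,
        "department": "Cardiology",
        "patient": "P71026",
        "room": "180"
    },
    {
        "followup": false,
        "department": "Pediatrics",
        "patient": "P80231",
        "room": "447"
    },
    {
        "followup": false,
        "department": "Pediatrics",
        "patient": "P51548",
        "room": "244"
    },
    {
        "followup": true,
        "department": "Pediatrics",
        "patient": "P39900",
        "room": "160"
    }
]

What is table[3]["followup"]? False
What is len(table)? 6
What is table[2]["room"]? "180"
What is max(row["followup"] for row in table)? True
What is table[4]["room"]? "244"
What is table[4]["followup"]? False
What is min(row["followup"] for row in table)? False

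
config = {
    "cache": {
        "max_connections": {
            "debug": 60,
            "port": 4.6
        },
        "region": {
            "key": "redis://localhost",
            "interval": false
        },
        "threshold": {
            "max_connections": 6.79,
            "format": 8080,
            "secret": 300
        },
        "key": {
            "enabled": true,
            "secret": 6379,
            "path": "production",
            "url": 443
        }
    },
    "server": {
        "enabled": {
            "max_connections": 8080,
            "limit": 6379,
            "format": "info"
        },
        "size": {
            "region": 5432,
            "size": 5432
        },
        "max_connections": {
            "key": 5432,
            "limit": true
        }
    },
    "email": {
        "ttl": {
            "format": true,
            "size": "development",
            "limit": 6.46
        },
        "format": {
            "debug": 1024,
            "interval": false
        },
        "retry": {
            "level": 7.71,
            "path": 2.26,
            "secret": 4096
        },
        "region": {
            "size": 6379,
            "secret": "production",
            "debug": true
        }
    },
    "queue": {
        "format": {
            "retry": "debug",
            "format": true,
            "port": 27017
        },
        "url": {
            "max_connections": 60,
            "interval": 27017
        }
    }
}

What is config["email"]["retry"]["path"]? 2.26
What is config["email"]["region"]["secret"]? "production"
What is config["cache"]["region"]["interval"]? False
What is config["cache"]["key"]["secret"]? 6379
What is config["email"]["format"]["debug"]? 1024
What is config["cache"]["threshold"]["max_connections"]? 6.79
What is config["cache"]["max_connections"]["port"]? 4.6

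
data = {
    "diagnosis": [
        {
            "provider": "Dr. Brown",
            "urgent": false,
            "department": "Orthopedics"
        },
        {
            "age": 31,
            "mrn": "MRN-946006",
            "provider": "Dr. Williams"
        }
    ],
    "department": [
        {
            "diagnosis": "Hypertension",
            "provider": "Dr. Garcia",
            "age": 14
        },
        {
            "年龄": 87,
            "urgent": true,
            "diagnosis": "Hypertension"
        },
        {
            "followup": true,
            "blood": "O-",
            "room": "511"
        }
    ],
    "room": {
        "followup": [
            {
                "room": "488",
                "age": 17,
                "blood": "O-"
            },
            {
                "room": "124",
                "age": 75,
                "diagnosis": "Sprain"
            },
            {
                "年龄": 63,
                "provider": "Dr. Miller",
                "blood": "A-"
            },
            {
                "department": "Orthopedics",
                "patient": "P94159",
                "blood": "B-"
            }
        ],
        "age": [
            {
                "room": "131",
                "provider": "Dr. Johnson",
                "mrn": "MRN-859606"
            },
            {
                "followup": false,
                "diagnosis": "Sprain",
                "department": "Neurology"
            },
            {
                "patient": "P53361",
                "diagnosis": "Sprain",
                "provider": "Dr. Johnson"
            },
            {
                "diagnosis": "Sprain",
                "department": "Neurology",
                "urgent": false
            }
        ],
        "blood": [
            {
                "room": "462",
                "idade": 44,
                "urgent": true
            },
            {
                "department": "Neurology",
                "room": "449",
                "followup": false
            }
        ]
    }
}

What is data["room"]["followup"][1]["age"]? 75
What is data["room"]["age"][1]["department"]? "Neurology"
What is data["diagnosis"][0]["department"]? "Orthopedics"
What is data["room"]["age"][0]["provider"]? "Dr. Johnson"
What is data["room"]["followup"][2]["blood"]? "A-"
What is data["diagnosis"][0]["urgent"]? False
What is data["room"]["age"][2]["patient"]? "P53361"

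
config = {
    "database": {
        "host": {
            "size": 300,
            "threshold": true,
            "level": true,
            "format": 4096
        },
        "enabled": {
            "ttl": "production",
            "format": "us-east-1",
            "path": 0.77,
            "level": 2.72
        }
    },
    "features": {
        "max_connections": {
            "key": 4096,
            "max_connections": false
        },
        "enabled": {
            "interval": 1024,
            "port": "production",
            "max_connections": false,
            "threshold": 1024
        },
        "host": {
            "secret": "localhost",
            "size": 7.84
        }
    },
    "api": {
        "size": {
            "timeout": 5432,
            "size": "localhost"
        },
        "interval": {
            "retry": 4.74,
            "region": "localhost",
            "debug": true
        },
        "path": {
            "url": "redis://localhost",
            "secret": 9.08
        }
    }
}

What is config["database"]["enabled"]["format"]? "us-east-1"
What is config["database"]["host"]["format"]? 4096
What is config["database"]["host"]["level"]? True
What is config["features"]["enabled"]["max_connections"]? False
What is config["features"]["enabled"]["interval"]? 1024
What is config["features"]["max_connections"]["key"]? 4096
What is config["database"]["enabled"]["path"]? 0.77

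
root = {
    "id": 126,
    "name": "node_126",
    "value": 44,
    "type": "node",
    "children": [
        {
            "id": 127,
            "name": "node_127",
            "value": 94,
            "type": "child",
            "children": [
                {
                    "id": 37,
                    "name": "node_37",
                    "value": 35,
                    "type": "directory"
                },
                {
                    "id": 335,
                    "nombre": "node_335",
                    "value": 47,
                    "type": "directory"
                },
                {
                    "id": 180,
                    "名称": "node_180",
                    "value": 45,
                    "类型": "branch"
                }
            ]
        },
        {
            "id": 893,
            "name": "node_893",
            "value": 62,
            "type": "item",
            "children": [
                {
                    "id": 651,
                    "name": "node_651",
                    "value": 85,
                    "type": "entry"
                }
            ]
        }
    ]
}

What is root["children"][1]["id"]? 893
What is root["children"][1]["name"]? "node_893"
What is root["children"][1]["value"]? 62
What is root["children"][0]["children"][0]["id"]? 37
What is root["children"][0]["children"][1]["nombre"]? "node_335"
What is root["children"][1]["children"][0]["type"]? "entry"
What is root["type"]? "node"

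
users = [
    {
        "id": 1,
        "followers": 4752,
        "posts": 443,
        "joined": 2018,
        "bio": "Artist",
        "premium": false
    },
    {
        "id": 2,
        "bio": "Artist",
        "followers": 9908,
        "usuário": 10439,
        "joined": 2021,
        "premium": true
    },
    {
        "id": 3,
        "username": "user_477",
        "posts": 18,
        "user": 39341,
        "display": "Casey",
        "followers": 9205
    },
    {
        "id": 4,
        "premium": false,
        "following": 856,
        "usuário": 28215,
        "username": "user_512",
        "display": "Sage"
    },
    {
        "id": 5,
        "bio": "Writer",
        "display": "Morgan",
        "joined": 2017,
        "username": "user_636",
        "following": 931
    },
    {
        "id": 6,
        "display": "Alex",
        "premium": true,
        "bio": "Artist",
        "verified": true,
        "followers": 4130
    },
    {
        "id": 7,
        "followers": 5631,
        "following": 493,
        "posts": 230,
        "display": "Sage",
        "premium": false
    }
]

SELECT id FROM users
[1, 2, 3, 4, 5, 6, 7]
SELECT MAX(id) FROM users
7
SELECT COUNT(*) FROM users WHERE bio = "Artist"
3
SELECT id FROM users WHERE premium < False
[]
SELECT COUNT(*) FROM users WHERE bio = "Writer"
1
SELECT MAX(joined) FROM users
2021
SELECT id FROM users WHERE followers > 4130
[1, 2, 3, 7]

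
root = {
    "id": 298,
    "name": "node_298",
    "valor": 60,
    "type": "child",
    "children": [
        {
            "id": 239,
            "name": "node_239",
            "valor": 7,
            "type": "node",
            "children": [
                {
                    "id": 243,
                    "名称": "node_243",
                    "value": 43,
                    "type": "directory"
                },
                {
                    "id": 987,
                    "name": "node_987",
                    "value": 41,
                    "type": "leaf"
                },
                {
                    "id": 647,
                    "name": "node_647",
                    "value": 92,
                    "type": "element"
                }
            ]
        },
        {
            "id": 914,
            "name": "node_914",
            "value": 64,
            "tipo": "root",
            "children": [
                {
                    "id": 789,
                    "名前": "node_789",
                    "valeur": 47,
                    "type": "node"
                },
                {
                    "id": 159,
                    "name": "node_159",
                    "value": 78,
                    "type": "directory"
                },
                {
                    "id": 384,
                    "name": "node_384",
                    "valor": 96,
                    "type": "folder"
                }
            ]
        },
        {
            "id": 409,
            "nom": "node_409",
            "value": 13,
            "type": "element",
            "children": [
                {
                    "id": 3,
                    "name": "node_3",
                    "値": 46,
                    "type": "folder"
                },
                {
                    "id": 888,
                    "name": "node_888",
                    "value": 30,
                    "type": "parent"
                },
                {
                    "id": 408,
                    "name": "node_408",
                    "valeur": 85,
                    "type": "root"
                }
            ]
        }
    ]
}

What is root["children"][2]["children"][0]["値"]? 46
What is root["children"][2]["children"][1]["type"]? "parent"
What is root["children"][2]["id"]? 409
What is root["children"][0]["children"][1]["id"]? 987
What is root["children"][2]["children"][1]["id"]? 888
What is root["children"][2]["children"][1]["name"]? "node_888"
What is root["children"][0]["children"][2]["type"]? "element"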